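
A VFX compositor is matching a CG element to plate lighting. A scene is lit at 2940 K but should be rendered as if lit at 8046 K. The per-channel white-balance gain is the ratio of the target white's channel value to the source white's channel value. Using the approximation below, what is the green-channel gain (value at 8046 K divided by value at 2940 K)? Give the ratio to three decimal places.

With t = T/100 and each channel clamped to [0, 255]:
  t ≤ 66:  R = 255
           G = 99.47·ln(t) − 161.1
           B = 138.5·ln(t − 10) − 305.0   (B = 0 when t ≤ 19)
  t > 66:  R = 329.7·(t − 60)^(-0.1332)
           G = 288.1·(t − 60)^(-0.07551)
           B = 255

1.309

At 2940 K (t = 29.4):
  G = 99.47·ln 29.4 − 161.1 = 99.47·3.3810 − 161.1 = 175.208.
At 8046 K (t = 80.46):
  G = 288.1·(80.46 − 60)^(-0.07551) = 288.1·20.46^(-0.07551) = 288.1·0.79618 = 229.381.
Gain = 229.381 / 175.208 = 1.3092 → 1.309.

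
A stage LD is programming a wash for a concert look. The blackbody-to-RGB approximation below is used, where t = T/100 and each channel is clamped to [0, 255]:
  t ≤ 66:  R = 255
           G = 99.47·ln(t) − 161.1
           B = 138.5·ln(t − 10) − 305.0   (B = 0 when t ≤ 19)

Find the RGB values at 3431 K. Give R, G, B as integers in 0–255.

t = 3431/100 = 34.31; the t ≤ 66 branch applies.
R = 255 by definition for t ≤ 66.
G = 99.47·ln 34.31 − 161.1 = 99.47·3.5354 − 161.1 = 190.570.
B = 138.5·ln(34.31 − 10) − 305.0 = 138.5·ln 24.31 − 305.0 = 138.5·3.1909 − 305.0 = 136.938.
Rounded: (255, 191, 137).

R=255, G=191, B=137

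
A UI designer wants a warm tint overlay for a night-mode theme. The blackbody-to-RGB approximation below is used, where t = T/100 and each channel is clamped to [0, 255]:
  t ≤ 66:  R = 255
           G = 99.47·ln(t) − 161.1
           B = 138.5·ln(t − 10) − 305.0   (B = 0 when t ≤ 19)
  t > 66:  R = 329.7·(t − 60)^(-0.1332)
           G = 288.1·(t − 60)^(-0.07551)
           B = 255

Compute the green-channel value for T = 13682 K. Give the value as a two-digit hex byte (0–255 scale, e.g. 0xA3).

t = 13682/100 = 136.82; the t > 66 branch applies.
G = 288.1·(136.82 − 60)^(-0.07551) = 288.1·76.82^(-0.07551) = 288.1·0.72049 = 207.573.
Rounded: 208; in hex, 0xD0.

0xD0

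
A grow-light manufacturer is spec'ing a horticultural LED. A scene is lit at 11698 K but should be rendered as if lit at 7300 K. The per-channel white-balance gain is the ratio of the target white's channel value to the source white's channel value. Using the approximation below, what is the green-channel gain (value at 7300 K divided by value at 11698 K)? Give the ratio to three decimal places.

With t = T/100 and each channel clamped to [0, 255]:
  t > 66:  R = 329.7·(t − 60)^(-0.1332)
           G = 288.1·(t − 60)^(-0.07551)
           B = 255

At 11698 K (t = 116.98):
  G = 288.1·(116.98 − 60)^(-0.07551) = 288.1·56.98^(-0.07551) = 288.1·0.73693 = 212.309.
At 7300 K (t = 73):
  G = 288.1·(73 − 60)^(-0.07551) = 288.1·13^(-0.07551) = 288.1·0.82392 = 237.372.
Gain = 237.372 / 212.309 = 1.1180 → 1.118.

1.118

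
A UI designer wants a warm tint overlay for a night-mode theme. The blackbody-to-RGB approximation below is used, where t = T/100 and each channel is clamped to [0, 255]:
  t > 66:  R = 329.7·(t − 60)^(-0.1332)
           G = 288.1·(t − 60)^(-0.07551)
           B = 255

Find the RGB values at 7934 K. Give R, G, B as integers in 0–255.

R=222, G=230, B=255

t = 7934/100 = 79.34; the t > 66 branch applies.
R = 329.7·(79.34 − 60)^(-0.1332) = 329.7·19.34^(-0.1332) = 329.7·0.67398 = 222.210.
G = 288.1·(79.34 − 60)^(-0.07551) = 288.1·19.34^(-0.07551) = 288.1·0.79958 = 230.358.
B = 255 by definition for t > 66.
Rounded: (222, 230, 255).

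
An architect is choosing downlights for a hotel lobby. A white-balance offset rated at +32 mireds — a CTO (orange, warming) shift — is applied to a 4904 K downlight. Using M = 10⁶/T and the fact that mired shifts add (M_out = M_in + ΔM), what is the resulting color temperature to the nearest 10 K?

M_in = 10⁶/4904 = 203.92 mireds.
M_out = 203.92 + (+32) = 235.92 mireds.
T_out = 10⁶/235.92 = 4238.8 K → 4240 K.

4240 K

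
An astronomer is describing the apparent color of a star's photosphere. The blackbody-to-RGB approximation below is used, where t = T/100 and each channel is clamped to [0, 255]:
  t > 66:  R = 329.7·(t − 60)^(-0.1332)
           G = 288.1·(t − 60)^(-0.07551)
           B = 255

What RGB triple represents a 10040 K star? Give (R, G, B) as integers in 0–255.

t = 10040/100 = 100.4; the t > 66 branch applies.
R = 329.7·(100.4 − 60)^(-0.1332) = 329.7·40.4^(-0.1332) = 329.7·0.61098 = 201.442.
G = 288.1·(100.4 − 60)^(-0.07551) = 288.1·40.4^(-0.07551) = 288.1·0.75631 = 217.894.
B = 255 by definition for t > 66.
Rounded: (201, 218, 255).

(201, 218, 255)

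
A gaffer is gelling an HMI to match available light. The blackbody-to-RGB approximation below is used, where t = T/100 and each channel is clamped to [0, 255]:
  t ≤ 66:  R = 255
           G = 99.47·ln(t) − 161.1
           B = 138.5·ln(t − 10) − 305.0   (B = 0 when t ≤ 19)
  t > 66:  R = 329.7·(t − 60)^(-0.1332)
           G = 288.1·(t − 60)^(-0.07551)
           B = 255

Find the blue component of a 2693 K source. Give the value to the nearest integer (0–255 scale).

t = 2693/100 = 26.93; the t ≤ 66 branch applies.
B = 138.5·ln(26.93 − 10) − 305.0 = 138.5·ln 16.93 − 305.0 = 138.5·2.8291 − 305.0 = 86.829.
Rounded: 87.

87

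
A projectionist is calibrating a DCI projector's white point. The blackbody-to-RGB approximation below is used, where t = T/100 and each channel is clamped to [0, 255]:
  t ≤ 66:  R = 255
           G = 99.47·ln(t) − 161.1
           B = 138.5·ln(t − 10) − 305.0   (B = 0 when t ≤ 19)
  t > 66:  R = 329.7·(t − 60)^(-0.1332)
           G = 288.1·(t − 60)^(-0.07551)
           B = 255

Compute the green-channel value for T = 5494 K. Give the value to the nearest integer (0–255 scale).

237

t = 5494/100 = 54.94; the t ≤ 66 branch applies.
G = 99.47·ln 54.94 − 161.1 = 99.47·4.0062 − 161.1 = 237.401.
Rounded: 237.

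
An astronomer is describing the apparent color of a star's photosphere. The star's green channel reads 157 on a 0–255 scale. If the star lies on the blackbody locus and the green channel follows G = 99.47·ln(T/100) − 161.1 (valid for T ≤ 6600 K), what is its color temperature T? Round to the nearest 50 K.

ln t = (157 + 161.1) / 99.47 = 3.1979.
t = e^3.1979 = 24.482.
T = 100·t = 2448 K → 2450 K to the nearest 50 K.

2450 K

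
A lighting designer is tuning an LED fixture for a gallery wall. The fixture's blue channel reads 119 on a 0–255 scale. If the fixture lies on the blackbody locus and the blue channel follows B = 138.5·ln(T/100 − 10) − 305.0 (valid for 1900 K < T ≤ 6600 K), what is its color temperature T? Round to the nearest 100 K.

3100 K

ln(t − 10) = (119 + 305.0) / 138.5 = 3.0614.
t − 10 = e^3.0614 = 21.357, so t = 31.357.
T = 100·t = 3136 K → 3100 K to the nearest 100 K.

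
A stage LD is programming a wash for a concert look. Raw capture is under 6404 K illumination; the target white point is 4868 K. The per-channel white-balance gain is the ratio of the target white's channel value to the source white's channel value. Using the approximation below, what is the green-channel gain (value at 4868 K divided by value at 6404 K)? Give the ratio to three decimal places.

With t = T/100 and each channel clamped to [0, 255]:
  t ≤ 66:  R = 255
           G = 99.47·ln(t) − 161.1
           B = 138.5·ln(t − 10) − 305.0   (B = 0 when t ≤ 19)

0.892

At 6404 K (t = 64.04):
  G = 99.47·ln 64.04 − 161.1 = 99.47·4.1595 − 161.1 = 252.646.
At 4868 K (t = 48.68):
  G = 99.47·ln 48.68 − 161.1 = 99.47·3.8853 − 161.1 = 225.368.
Gain = 225.368 / 252.646 = 0.8920 → 0.892.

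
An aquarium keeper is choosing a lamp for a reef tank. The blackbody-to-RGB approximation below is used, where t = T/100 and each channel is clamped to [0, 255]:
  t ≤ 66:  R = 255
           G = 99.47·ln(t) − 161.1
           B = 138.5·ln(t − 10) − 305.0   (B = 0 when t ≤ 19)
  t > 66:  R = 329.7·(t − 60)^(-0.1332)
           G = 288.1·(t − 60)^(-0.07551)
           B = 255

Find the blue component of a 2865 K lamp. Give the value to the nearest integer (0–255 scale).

t = 2865/100 = 28.65; the t ≤ 66 branch applies.
B = 138.5·ln(28.65 − 10) − 305.0 = 138.5·ln 18.65 − 305.0 = 138.5·2.9258 − 305.0 = 100.230.
Rounded: 100.

100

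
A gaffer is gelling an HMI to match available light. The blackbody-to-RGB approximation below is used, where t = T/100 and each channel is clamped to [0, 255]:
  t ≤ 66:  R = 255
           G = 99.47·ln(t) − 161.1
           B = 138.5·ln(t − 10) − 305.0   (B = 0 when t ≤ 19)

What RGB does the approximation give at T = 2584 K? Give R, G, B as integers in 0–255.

t = 2584/100 = 25.84; the t ≤ 66 branch applies.
R = 255 by definition for t ≤ 66.
G = 99.47·ln 25.84 − 161.1 = 99.47·3.2519 − 161.1 = 162.369.
B = 138.5·ln(25.84 − 10) − 305.0 = 138.5·ln 15.84 − 305.0 = 138.5·2.7625 − 305.0 = 77.612.
Rounded: (255, 162, 78).

R=255, G=162, B=78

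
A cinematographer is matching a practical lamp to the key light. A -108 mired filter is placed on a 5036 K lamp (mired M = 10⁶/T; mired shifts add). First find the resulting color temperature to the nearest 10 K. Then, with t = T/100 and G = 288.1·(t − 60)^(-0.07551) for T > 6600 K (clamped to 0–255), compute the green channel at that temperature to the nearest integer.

214

M_in = 10⁶/5036 = 198.57; M_out = 198.57 + (-108) = 90.57.
T_out = 10⁶/90.57 = 11041.1 K → 11040 K; t = 110.4.
G = 288.1·(110.4 − 60)^(-0.07551) = 288.1·50.4^(-0.07551) = 288.1·0.74379 = 214.285.
Rounded: 214.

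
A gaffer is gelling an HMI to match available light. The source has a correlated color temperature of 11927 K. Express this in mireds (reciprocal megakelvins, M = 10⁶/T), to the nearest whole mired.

M = 10⁶ / 11927 = 83.843 → 84 mireds.

84 mireds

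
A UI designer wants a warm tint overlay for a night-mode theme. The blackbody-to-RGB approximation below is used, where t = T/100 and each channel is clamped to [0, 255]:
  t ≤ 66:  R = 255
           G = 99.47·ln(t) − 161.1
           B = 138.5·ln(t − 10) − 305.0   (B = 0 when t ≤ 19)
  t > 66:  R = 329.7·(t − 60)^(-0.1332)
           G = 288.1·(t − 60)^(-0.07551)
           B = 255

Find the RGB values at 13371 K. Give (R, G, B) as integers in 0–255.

t = 13371/100 = 133.71; the t > 66 branch applies.
R = 329.7·(133.71 − 60)^(-0.1332) = 329.7·73.71^(-0.1332) = 329.7·0.56396 = 185.936.
G = 288.1·(133.71 − 60)^(-0.07551) = 288.1·73.71^(-0.07551) = 288.1·0.72274 = 208.222.
B = 255 by definition for t > 66.
Rounded: (186, 208, 255).

(186, 208, 255)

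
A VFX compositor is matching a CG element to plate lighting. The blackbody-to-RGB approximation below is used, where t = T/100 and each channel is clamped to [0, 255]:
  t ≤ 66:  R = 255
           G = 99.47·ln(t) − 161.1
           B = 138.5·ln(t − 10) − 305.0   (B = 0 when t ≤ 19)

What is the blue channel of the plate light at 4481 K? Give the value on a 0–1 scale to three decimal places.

t = 4481/100 = 44.81; the t ≤ 66 branch applies.
B = 138.5·ln(44.81 − 10) − 305.0 = 138.5·ln 34.81 − 305.0 = 138.5·3.5499 − 305.0 = 186.662.
On a 0–1 scale: 186.662/255 = 0.7320 → 0.732.

0.732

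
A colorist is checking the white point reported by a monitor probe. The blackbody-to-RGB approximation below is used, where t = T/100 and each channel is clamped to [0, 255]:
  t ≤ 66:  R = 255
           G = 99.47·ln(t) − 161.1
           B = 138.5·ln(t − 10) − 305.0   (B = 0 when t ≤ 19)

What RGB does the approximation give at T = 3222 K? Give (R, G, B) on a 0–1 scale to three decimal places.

(1.000, 0.723, 0.488)

t = 3222/100 = 32.22; the t ≤ 66 branch applies.
R = 255 by definition for t ≤ 66.
G = 99.47·ln 32.22 − 161.1 = 99.47·3.4726 − 161.1 = 184.318.
B = 138.5·ln(32.22 − 10) − 305.0 = 138.5·ln 22.22 − 305.0 = 138.5·3.1010 − 305.0 = 124.488.
Dividing each by 255: (1.0000, 0.7228, 0.4882) → (1.000, 0.723, 0.488).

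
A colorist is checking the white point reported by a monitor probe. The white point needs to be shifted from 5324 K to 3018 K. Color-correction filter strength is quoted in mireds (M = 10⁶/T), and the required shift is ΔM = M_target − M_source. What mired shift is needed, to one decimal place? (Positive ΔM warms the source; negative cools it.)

+143.5 mireds

M_source = 10⁶/5324 = 187.829; M_target = 10⁶/3018 = 331.345.
ΔM = 331.345 − 187.829 = 143.517 → +143.5 mireds, a warming shift.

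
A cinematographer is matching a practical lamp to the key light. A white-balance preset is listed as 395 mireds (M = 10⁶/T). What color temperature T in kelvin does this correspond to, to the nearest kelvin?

2532 K

T = 10⁶ / 395 = 2531.65 K → 2532 K.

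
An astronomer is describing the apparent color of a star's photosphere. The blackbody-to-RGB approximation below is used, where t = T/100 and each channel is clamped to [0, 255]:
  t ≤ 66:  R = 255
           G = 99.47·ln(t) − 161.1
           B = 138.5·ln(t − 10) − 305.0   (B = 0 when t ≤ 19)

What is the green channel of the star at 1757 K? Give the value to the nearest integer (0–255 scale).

t = 1757/100 = 17.57; the t ≤ 66 branch applies.
G = 99.47·ln 17.57 − 161.1 = 99.47·2.8662 − 161.1 = 124.000.
Rounded: 124.

124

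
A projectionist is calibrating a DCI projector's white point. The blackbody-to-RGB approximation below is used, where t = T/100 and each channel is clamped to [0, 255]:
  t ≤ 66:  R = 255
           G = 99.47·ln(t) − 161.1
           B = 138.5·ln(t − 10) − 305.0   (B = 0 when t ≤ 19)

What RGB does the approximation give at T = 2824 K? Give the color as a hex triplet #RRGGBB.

t = 2824/100 = 28.24; the t ≤ 66 branch applies.
R = 255 by definition for t ≤ 66.
G = 99.47·ln 28.24 − 161.1 = 99.47·3.3407 − 161.1 = 171.203.
B = 138.5·ln(28.24 − 10) − 305.0 = 138.5·ln 18.24 − 305.0 = 138.5·2.9036 − 305.0 = 97.151.
Rounded: (255, 171, 97).
In hex: #FFAB61.

#FFAB61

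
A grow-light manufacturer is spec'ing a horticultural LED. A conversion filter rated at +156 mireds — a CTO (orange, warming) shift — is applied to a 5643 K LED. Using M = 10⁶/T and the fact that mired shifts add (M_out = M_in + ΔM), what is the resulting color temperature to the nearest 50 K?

3000 K

M_in = 10⁶/5643 = 177.21 mireds.
M_out = 177.21 + (+156) = 333.21 mireds.
T_out = 10⁶/333.21 = 3001.1 K → 3000 K.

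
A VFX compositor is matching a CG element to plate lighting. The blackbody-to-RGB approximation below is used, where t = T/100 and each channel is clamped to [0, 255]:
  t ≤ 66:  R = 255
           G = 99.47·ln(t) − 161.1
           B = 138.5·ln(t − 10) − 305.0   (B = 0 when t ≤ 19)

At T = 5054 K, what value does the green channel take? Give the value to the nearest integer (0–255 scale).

t = 5054/100 = 50.54; the t ≤ 66 branch applies.
G = 99.47·ln 50.54 − 161.1 = 99.47·3.9228 − 161.1 = 229.097.
Rounded: 229.

229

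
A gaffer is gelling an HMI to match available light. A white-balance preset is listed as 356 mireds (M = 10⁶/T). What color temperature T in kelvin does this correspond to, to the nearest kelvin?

2809 K

T = 10⁶ / 356 = 2808.99 K → 2809 K.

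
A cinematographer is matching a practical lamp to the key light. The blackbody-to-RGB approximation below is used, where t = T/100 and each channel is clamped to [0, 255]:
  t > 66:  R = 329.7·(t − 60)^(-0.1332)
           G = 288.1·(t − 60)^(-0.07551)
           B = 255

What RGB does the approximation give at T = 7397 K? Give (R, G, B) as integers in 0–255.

t = 7397/100 = 73.97; the t > 66 branch applies.
R = 329.7·(73.97 − 60)^(-0.1332) = 329.7·13.97^(-0.1332) = 329.7·0.70382 = 232.049.
G = 288.1·(73.97 − 60)^(-0.07551) = 288.1·13.97^(-0.07551) = 288.1·0.81946 = 236.086.
B = 255 by definition for t > 66.
Rounded: (232, 236, 255).

(232, 236, 255)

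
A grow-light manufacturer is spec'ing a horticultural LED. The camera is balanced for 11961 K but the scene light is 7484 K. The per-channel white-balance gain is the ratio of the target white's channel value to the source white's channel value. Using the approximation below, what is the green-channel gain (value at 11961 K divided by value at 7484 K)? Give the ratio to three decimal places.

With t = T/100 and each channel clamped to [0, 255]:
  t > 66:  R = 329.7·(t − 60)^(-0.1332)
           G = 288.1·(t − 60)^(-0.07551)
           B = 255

0.900

At 7484 K (t = 74.84):
  G = 288.1·(74.84 − 60)^(-0.07551) = 288.1·14.84^(-0.07551) = 288.1·0.81573 = 235.011.
At 11961 K (t = 119.61):
  G = 288.1·(119.61 − 60)^(-0.07551) = 288.1·59.61^(-0.07551) = 288.1·0.73442 = 211.587.
Gain = 211.587 / 235.011 = 0.9003 → 0.900.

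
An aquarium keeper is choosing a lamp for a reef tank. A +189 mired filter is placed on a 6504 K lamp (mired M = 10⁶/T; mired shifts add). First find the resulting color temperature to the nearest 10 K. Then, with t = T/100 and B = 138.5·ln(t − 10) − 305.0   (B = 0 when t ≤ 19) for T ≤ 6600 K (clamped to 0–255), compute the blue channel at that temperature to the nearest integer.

M_in = 10⁶/6504 = 153.75; M_out = 153.75 + (+189) = 342.75.
T_out = 10⁶/342.75 = 2917.6 K → 2920 K; t = 29.2.
B = 138.5·ln(29.2 − 10) − 305.0 = 138.5·ln 19.2 − 305.0 = 138.5·2.9549 − 305.0 = 104.255.
Rounded: 104.

104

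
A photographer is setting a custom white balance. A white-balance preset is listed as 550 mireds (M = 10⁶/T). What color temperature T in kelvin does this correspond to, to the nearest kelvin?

1818 K

T = 10⁶ / 550 = 1818.18 K → 1818 K.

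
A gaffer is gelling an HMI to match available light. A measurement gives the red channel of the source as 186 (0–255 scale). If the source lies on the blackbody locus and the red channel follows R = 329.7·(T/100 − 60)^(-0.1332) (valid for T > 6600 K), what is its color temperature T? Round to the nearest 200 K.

(t − 60)^(-0.1332) = 186/329.7 = 0.56415.
t − 60 = 0.56415^(1/-0.1332) = 0.56415^(-7.508) = 73.521, so t = 133.521.
T = 100·t = 13352 K → 13400 K to the nearest 200 K.

13400 K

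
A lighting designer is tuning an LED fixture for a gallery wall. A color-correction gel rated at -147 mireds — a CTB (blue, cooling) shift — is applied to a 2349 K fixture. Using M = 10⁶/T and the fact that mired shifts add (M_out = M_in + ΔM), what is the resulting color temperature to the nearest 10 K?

3590 K

M_in = 10⁶/2349 = 425.71 mireds.
M_out = 425.71 + (-147) = 278.71 mireds.
T_out = 10⁶/278.71 = 3587.9 K → 3590 K.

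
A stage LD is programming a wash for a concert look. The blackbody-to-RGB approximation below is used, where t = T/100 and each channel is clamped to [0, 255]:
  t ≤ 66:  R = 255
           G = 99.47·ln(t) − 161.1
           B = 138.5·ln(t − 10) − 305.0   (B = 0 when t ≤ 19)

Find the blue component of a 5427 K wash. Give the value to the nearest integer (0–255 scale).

220

t = 5427/100 = 54.27; the t ≤ 66 branch applies.
B = 138.5·ln(54.27 − 10) − 305.0 = 138.5·ln 44.27 − 305.0 = 138.5·3.7903 − 305.0 = 219.958.
Rounded: 220.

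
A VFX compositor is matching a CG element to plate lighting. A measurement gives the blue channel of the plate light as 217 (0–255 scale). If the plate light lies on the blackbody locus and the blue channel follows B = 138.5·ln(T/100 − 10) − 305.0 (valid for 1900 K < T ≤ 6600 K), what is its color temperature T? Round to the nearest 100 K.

5300 K

ln(t − 10) = (217 + 305.0) / 138.5 = 3.7690.
t − 10 = e^3.7690 = 43.335, so t = 53.335.
T = 100·t = 5333 K → 5300 K to the nearest 100 K.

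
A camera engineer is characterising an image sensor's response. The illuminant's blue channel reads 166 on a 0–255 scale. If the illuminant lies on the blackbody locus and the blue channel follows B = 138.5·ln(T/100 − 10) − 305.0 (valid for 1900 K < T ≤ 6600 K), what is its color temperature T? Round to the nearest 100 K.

4000 K

ln(t − 10) = (166 + 305.0) / 138.5 = 3.4007.
t − 10 = e^3.4007 = 29.986, so t = 39.986.
T = 100·t = 3999 K → 4000 K to the nearest 100 K.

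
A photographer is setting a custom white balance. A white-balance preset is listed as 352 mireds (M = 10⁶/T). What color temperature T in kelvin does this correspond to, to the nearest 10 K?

2840 K

T = 10⁶ / 352 = 2840.91 K → 2840 K.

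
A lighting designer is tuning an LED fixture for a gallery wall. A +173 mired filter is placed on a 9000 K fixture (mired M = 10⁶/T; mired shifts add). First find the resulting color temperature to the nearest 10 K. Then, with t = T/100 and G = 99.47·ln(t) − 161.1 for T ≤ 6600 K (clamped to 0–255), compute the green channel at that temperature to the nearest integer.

M_in = 10⁶/9000 = 111.11; M_out = 111.11 + (+173) = 284.11.
T_out = 10⁶/284.11 = 3519.7 K → 3520 K; t = 35.2.
G = 99.47·ln 35.2 − 161.1 = 99.47·3.5610 − 161.1 = 193.117.
Rounded: 193.

193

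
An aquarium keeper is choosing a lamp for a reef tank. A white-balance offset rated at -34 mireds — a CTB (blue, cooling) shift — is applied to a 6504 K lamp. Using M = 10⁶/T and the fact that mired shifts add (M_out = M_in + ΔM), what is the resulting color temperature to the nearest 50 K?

8350 K

M_in = 10⁶/6504 = 153.75 mireds.
M_out = 153.75 + (-34) = 119.75 mireds.
T_out = 10⁶/119.75 = 8350.6 K → 8350 K.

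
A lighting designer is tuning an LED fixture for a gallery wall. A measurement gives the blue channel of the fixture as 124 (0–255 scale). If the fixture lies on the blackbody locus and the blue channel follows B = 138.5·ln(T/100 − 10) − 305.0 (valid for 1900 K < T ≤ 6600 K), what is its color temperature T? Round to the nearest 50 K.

3200 K

ln(t − 10) = (124 + 305.0) / 138.5 = 3.0975.
t − 10 = e^3.0975 = 22.142, so t = 32.142.
T = 100·t = 3214 K → 3200 K to the nearest 50 K.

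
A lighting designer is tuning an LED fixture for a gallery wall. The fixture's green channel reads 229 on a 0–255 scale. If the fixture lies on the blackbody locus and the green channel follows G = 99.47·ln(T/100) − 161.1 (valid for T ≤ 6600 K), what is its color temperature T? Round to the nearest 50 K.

5050 K

ln t = (229 + 161.1) / 99.47 = 3.9218.
t = e^3.9218 = 50.491.
T = 100·t = 5049 K → 5050 K to the nearest 50 K.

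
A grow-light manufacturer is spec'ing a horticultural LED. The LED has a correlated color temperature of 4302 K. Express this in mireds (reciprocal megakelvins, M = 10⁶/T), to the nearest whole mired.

232 mireds

M = 10⁶ / 4302 = 232.450 → 232 mireds.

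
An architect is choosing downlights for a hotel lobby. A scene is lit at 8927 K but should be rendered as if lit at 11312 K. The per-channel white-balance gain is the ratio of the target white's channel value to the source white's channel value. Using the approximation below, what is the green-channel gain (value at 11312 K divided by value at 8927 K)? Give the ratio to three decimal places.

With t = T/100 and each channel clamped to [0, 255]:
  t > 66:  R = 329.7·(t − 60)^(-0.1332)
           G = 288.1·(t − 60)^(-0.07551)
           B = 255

0.956

At 8927 K (t = 89.27):
  G = 288.1·(89.27 − 60)^(-0.07551) = 288.1·29.27^(-0.07551) = 288.1·0.77494 = 223.261.
At 11312 K (t = 113.12):
  G = 288.1·(113.12 − 60)^(-0.07551) = 288.1·53.12^(-0.07551) = 288.1·0.74084 = 213.437.
Gain = 213.437 / 223.261 = 0.9560 → 0.956.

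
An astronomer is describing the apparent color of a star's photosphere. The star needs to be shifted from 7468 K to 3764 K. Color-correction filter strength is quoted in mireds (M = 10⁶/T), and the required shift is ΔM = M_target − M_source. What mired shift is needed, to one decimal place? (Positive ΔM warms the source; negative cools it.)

M_source = 10⁶/7468 = 133.905; M_target = 10⁶/3764 = 265.675.
ΔM = 265.675 − 133.905 = 131.770 → +131.8 mireds, a warming shift.

+131.8 mireds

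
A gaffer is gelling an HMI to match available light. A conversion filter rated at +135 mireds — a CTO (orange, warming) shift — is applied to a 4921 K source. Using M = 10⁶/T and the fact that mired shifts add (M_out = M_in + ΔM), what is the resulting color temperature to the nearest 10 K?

M_in = 10⁶/4921 = 203.21 mireds.
M_out = 203.21 + (+135) = 338.21 mireds.
T_out = 10⁶/338.21 = 2956.7 K → 2960 K.

2960 K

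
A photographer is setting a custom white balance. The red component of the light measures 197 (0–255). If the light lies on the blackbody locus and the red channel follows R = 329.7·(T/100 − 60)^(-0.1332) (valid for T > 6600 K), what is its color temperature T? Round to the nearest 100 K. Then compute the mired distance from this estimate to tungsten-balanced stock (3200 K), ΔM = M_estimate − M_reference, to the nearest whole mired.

-220 mireds

(t − 60)^(-0.1332) = 197/329.7 = 0.59751.
t − 60 = 0.59751^(1/-0.1332) = 0.59751^(-7.508) = 47.761, so t = 107.761.
T = 100·t = 10776 K → 10800 K to the nearest 100 K.
M_estimate = 10⁶/10800 = 92.59; M_reference = 10⁶/3200 = 312.50.
ΔM = 92.59 − 312.50 = -219.91 → -220 mireds.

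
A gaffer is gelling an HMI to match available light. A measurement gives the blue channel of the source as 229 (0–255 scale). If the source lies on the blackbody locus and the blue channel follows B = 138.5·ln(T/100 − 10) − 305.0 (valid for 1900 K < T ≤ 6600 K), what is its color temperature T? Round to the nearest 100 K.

ln(t − 10) = (229 + 305.0) / 138.5 = 3.8556.
t − 10 = e^3.8556 = 47.257, so t = 57.257.
T = 100·t = 5726 K → 5700 K to the nearest 100 K.

5700 K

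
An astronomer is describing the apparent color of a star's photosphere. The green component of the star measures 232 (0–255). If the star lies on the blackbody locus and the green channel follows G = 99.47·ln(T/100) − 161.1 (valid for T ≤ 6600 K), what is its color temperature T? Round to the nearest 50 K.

5200 K

ln t = (232 + 161.1) / 99.47 = 3.9519.
t = e^3.9519 = 52.036.
T = 100·t = 5204 K → 5200 K to the nearest 50 K.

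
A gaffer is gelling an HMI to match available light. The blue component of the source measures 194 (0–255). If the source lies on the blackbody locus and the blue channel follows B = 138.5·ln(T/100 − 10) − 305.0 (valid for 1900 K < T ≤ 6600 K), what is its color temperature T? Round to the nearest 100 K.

ln(t − 10) = (194 + 305.0) / 138.5 = 3.6029.
t − 10 = e^3.6029 = 36.704, so t = 46.704.
T = 100·t = 4670 K → 4700 K to the nearest 100 K.

4700 K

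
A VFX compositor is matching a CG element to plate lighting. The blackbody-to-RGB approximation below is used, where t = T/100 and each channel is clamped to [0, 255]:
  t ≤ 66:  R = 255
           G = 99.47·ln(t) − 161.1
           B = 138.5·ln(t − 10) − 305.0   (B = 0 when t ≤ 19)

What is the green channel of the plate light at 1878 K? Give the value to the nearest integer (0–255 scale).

t = 1878/100 = 18.78; the t ≤ 66 branch applies.
G = 99.47·ln 18.78 − 161.1 = 99.47·2.9328 − 161.1 = 130.625.
Rounded: 131.

131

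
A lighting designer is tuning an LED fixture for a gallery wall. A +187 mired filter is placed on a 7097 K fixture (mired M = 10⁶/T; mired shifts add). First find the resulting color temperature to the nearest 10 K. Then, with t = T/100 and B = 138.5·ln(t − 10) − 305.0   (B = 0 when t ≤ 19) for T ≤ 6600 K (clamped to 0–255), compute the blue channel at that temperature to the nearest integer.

113

M_in = 10⁶/7097 = 140.90; M_out = 140.90 + (+187) = 327.90.
T_out = 10⁶/327.90 = 3049.7 K → 3050 K; t = 30.5.
B = 138.5·ln(30.5 − 10) − 305.0 = 138.5·ln 20.5 − 305.0 = 138.5·3.0204 − 305.0 = 113.329.
Rounded: 113.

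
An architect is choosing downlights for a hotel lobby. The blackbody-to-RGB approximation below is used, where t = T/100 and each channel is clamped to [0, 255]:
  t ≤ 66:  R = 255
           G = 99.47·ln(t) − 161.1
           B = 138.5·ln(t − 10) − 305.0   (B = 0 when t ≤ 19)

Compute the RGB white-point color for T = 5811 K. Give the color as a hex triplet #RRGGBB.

#FFF3E7

t = 5811/100 = 58.11; the t ≤ 66 branch applies.
R = 255 by definition for t ≤ 66.
G = 99.47·ln 58.11 − 161.1 = 99.47·4.0623 − 161.1 = 242.981.
B = 138.5·ln(58.11 − 10) − 305.0 = 138.5·ln 48.11 − 305.0 = 138.5·3.8735 − 305.0 = 231.478.
Rounded: (255, 243, 231).
In hex: #FFF3E7.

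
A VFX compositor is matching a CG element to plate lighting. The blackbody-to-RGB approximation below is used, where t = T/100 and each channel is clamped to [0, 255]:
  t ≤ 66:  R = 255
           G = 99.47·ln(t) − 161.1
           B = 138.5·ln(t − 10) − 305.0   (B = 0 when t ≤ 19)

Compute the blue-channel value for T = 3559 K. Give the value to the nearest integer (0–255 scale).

t = 3559/100 = 35.59; the t ≤ 66 branch applies.
B = 138.5·ln(35.59 − 10) − 305.0 = 138.5·ln 25.59 − 305.0 = 138.5·3.2422 − 305.0 = 144.045.
Rounded: 144.

144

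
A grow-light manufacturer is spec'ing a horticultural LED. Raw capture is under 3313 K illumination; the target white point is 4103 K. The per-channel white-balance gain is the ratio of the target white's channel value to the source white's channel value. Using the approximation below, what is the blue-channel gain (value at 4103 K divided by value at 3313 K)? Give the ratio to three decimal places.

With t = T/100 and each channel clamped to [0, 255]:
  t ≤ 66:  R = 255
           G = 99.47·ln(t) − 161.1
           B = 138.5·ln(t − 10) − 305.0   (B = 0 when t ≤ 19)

At 3313 K (t = 33.13):
  B = 138.5·ln(33.13 − 10) − 305.0 = 138.5·ln 23.13 − 305.0 = 138.5·3.1411 − 305.0 = 130.047.
At 4103 K (t = 41.03):
  B = 138.5·ln(41.03 − 10) − 305.0 = 138.5·ln 31.03 − 305.0 = 138.5·3.4350 − 305.0 = 170.741.
Gain = 170.741 / 130.047 = 1.3129 → 1.313.

1.313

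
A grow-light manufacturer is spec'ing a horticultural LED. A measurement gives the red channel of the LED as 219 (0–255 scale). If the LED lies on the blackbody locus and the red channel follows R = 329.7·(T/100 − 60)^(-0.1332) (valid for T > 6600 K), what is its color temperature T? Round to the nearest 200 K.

(t − 60)^(-0.1332) = 219/329.7 = 0.66424.
t − 60 = 0.66424^(1/-0.1332) = 0.66424^(-7.508) = 21.572, so t = 81.572.
T = 100·t = 8157 K → 8200 K to the nearest 200 K.

8200 K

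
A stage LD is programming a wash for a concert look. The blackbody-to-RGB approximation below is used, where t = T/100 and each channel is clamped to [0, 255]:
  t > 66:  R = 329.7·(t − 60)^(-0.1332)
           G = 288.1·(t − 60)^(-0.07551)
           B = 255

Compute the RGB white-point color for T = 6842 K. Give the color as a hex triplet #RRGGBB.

t = 6842/100 = 68.42; the t > 66 branch applies.
R = 329.7·(68.42 − 60)^(-0.1332) = 329.7·8.42^(-0.1332) = 329.7·0.75292 = 248.237.
G = 288.1·(68.42 − 60)^(-0.07551) = 288.1·8.42^(-0.07551) = 288.1·0.85139 = 245.286.
B = 255 by definition for t > 66.
Rounded: (248, 245, 255).
In hex: #F8F5FF.

#F8F5FF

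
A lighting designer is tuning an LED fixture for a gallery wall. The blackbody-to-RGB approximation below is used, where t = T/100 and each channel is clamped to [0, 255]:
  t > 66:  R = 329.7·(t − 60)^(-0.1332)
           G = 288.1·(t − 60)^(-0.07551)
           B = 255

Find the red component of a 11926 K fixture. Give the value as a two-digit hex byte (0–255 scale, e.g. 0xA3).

0xBF

t = 11926/100 = 119.26; the t > 66 branch applies.
R = 329.7·(119.26 − 60)^(-0.1332) = 329.7·59.26^(-0.1332) = 329.7·0.58059 = 191.420.
Rounded: 191; in hex, 0xBF.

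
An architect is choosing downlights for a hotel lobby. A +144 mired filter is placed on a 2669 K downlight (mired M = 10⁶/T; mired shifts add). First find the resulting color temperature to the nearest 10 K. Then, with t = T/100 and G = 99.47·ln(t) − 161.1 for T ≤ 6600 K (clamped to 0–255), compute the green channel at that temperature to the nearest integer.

M_in = 10⁶/2669 = 374.67; M_out = 374.67 + (+144) = 518.67.
T_out = 10⁶/518.67 = 1928.0 K → 1930 K; t = 19.3.
G = 99.47·ln 19.3 − 161.1 = 99.47·2.9601 − 161.1 = 133.342.
Rounded: 133.

133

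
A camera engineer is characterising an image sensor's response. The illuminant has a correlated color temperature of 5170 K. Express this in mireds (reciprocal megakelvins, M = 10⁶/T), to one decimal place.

193.4 mireds

M = 10⁶ / 5170 = 193.424 → 193.4 mireds.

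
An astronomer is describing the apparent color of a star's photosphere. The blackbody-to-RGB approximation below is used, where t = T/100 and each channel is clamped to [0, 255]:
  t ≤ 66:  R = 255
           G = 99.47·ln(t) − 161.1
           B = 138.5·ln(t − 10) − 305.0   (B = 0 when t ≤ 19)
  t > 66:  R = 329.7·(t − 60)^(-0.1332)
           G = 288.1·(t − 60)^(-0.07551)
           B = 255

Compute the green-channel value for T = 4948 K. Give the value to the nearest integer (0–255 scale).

227

t = 4948/100 = 49.48; the t ≤ 66 branch applies.
G = 99.47·ln 49.48 − 161.1 = 99.47·3.9016 − 161.1 = 226.989.
Rounded: 227.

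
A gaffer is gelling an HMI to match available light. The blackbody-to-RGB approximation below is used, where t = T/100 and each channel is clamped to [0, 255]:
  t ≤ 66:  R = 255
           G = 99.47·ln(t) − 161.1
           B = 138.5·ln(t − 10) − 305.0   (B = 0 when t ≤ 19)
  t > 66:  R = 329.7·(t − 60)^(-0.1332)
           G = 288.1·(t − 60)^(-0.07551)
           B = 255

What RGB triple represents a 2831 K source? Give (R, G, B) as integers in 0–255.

(255, 171, 98)

t = 2831/100 = 28.31; the t ≤ 66 branch applies.
R = 255 by definition for t ≤ 66.
G = 99.47·ln 28.31 − 161.1 = 99.47·3.3432 − 161.1 = 171.450.
B = 138.5·ln(28.31 − 10) − 305.0 = 138.5·ln 18.31 − 305.0 = 138.5·2.9074 − 305.0 = 97.681.
Rounded: (255, 171, 98).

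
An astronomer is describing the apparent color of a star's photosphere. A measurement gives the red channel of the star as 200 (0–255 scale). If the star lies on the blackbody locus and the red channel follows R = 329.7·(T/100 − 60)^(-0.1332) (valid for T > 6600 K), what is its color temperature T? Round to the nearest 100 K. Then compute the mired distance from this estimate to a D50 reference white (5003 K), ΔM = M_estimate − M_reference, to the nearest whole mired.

(t − 60)^(-0.1332) = 200/329.7 = 0.60661.
t − 60 = 0.60661^(1/-0.1332) = 0.60661^(-7.508) = 42.638, so t = 102.638.
T = 100·t = 10264 K → 10300 K to the nearest 100 K.
M_estimate = 10⁶/10300 = 97.09; M_reference = 10⁶/5003 = 199.88.
ΔM = 97.09 − 199.88 = -102.79 → -103 mireds.

-103 mireds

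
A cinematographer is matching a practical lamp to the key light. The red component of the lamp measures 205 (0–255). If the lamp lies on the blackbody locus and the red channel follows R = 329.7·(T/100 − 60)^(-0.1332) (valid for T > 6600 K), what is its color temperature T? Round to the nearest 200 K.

(t − 60)^(-0.1332) = 205/329.7 = 0.62178.
t − 60 = 0.62178^(1/-0.1332) = 0.62178^(-7.508) = 35.423, so t = 95.423.
T = 100·t = 9542 K → 9600 K to the nearest 200 K.

9600 K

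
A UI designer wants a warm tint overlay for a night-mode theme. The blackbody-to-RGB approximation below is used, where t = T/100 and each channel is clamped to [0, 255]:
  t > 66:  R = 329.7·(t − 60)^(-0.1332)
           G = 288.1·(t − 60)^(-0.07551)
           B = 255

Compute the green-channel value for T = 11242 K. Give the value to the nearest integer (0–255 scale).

214

t = 11242/100 = 112.42; the t > 66 branch applies.
G = 288.1·(112.42 − 60)^(-0.07551) = 288.1·52.42^(-0.07551) = 288.1·0.74158 = 213.651.
Rounded: 214.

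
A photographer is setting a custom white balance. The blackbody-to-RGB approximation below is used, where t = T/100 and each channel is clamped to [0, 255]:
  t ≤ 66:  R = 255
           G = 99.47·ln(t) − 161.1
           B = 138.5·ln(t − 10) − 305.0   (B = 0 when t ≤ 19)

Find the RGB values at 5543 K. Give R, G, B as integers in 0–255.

R=255, G=238, B=224

t = 5543/100 = 55.43; the t ≤ 66 branch applies.
R = 255 by definition for t ≤ 66.
G = 99.47·ln 55.43 − 161.1 = 99.47·4.0151 − 161.1 = 238.284.
B = 138.5·ln(55.43 − 10) − 305.0 = 138.5·ln 45.43 − 305.0 = 138.5·3.8162 − 305.0 = 223.540.
Rounded: (255, 238, 224).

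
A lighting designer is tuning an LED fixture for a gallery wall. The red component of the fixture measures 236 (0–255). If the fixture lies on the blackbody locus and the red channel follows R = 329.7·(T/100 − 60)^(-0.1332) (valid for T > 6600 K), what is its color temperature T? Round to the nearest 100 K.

(t − 60)^(-0.1332) = 236/329.7 = 0.71580.
t − 60 = 0.71580^(1/-0.1332) = 0.71580^(-7.508) = 12.307, so t = 72.307.
T = 100·t = 7231 K → 7200 K to the nearest 100 K.

7200 K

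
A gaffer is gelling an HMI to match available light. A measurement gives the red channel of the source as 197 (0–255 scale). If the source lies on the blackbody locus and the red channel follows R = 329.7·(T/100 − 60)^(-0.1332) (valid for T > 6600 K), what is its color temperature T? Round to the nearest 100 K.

10800 K

(t − 60)^(-0.1332) = 197/329.7 = 0.59751.
t − 60 = 0.59751^(1/-0.1332) = 0.59751^(-7.508) = 47.761, so t = 107.761.
T = 100·t = 10776 K → 10800 K to the nearest 100 K.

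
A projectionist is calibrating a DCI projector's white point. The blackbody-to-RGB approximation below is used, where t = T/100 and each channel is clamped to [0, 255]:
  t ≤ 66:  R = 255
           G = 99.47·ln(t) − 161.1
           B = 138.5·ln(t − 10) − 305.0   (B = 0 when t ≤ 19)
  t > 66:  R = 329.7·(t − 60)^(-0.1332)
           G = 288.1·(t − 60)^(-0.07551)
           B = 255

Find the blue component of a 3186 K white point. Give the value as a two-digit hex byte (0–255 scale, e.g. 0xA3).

0x7A

t = 3186/100 = 31.86; the t ≤ 66 branch applies.
B = 138.5·ln(31.86 − 10) − 305.0 = 138.5·ln 21.86 − 305.0 = 138.5·3.0847 − 305.0 = 122.225.
Rounded: 122; in hex, 0x7A.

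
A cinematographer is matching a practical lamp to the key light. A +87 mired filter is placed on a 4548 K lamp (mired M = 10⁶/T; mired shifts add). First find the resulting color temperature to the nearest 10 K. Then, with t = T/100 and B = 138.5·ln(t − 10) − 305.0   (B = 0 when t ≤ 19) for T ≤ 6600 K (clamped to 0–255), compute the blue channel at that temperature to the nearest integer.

M_in = 10⁶/4548 = 219.88; M_out = 219.88 + (+87) = 306.88.
T_out = 10⁶/306.88 = 3258.6 K → 3260 K; t = 32.6.
B = 138.5·ln(32.6 − 10) − 305.0 = 138.5·ln 22.6 − 305.0 = 138.5·3.1179 − 305.0 = 126.836.
Rounded: 127.

127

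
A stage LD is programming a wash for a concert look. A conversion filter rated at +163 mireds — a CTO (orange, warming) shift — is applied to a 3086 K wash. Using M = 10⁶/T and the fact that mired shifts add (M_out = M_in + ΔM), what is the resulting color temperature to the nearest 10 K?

M_in = 10⁶/3086 = 324.04 mireds.
M_out = 324.04 + (+163) = 487.04 mireds.
T_out = 10⁶/487.04 = 2053.2 K → 2050 K.

2050 K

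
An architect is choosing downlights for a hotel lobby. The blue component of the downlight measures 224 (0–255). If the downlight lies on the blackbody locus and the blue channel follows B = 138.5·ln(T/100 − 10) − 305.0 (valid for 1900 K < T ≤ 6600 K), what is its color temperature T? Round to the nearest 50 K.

ln(t − 10) = (224 + 305.0) / 138.5 = 3.8195.
t − 10 = e^3.8195 = 45.581, so t = 55.581.
T = 100·t = 5558 K → 5550 K to the nearest 50 K.

5550 K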